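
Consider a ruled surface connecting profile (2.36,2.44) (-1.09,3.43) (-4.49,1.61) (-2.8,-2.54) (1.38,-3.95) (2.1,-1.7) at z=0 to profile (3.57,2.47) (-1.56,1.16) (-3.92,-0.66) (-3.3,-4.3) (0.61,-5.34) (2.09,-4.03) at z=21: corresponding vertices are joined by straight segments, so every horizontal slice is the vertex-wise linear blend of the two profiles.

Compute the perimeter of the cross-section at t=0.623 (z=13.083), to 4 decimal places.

Cross-section at t=0.623: each vertex is (1-t)·p0[i] + t·p1[i].
  v1: (1-0.623)·(2.36,2.44) + 0.623·(3.57,2.47) = (3.1138,2.4587)
  v2: (1-0.623)·(-1.09,3.43) + 0.623·(-1.56,1.16) = (-1.3828,2.0158)
  v3: (1-0.623)·(-4.49,1.61) + 0.623·(-3.92,-0.66) = (-4.1349,0.1958)
  v4: (1-0.623)·(-2.8,-2.54) + 0.623·(-3.3,-4.3) = (-3.1115,-3.6365)
  v5: (1-0.623)·(1.38,-3.95) + 0.623·(0.61,-5.34) = (0.9003,-4.8160)
  v6: (1-0.623)·(2.1,-1.7) + 0.623·(2.09,-4.03) = (2.0938,-3.1516)
Perimeter = Σ |v_{i+1} − v_i|:
  edge 1→2: √(-4.4966² + -0.4429²) = 4.5184 (running 4.5184)
  edge 2→3: √(-2.7521² + -1.8200²) = 3.2994 (running 7.8178)
  edge 3→4: √(1.0234² + -3.8323²) = 3.9666 (running 11.7844)
  edge 4→5: √(4.0118² + -1.1795²) = 4.1816 (running 15.9660)
  edge 5→6: √(1.1935² + 1.6644²) = 2.0481 (running 18.0141)
  edge 6→1: √(1.0201² + 5.6103²) = 5.7023 (running 23.7163)
Perimeter = 23.7163

Perimeter at t=0.623: 23.7163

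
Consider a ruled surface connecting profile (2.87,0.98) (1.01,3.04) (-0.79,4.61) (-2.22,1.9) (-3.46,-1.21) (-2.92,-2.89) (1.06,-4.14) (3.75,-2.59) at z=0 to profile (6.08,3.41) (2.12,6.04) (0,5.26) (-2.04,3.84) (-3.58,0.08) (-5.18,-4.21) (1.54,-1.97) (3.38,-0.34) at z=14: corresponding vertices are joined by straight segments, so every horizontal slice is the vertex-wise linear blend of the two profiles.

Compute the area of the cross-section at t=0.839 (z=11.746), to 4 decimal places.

Cross-section at t=0.839: each vertex is (1-t)·p0[i] + t·p1[i].
  v1: (1-0.839)·(2.87,0.98) + 0.839·(6.08,3.41) = (5.5632,3.0188)
  v2: (1-0.839)·(1.01,3.04) + 0.839·(2.12,6.04) = (1.9413,5.5570)
  v3: (1-0.839)·(-0.79,4.61) + 0.839·(0,5.26) = (-0.1272,5.1553)
  v4: (1-0.839)·(-2.22,1.9) + 0.839·(-2.04,3.84) = (-2.0690,3.5277)
  v5: (1-0.839)·(-3.46,-1.21) + 0.839·(-3.58,0.08) = (-3.5607,-0.1277)
  v6: (1-0.839)·(-2.92,-2.89) + 0.839·(-5.18,-4.21) = (-4.8161,-3.9975)
  v7: (1-0.839)·(1.06,-4.14) + 0.839·(1.54,-1.97) = (1.4627,-2.3194)
  v8: (1-0.839)·(3.75,-2.59) + 0.839·(3.38,-0.34) = (3.4396,-0.7023)
Shoelace sum Σ(x_i·y_{i+1} − x_{i+1}·y_i):
  i=1: 5.5632·5.5570 − 1.9413·3.0188 = +25.0543 (running +25.0543)
  i=2: 1.9413·5.1553 − -0.1272·5.5570 = +10.7148 (running +35.7692)
  i=3: -0.1272·3.5277 − -2.0690·5.1553 = +10.2176 (running +45.9868)
  i=4: -2.0690·-0.1277 − -3.5607·3.5277 = +12.8251 (running +58.8119)
  i=5: -3.5607·-3.9975 − -4.8161·-0.1277 = +13.6188 (running +72.4306)
  i=6: -4.8161·-2.3194 − 1.4627·-3.9975 = +17.0176 (running +89.4482)
  i=7: 1.4627·-0.7023 − 3.4396·-2.3194 = +6.9504 (running +96.3987)
  i=8: 3.4396·3.0188 − 5.5632·-0.7023 = +14.2900 (running +110.6887)
Area = |Σ|/2 = |110.6887|/2 = 55.3443

Area at t=0.839: 55.3443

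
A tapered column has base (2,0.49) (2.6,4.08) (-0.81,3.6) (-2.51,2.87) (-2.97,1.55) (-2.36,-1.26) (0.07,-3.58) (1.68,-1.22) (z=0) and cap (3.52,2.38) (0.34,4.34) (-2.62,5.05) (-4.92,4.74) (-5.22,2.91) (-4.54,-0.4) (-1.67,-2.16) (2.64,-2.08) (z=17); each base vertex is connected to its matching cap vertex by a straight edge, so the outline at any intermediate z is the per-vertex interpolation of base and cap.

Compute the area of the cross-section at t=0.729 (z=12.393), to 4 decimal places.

Cross-section at t=0.729: each vertex is (1-t)·p0[i] + t·p1[i].
  v1: (1-0.729)·(2,0.49) + 0.729·(3.52,2.38) = (3.1081,1.8678)
  v2: (1-0.729)·(2.6,4.08) + 0.729·(0.34,4.34) = (0.9525,4.2695)
  v3: (1-0.729)·(-0.81,3.6) + 0.729·(-2.62,5.05) = (-2.1295,4.6570)
  v4: (1-0.729)·(-2.51,2.87) + 0.729·(-4.92,4.74) = (-4.2669,4.2332)
  v5: (1-0.729)·(-2.97,1.55) + 0.729·(-5.22,2.91) = (-4.6102,2.5414)
  v6: (1-0.729)·(-2.36,-1.26) + 0.729·(-4.54,-0.4) = (-3.9492,-0.6331)
  v7: (1-0.729)·(0.07,-3.58) + 0.729·(-1.67,-2.16) = (-1.1985,-2.5448)
  v8: (1-0.729)·(1.68,-1.22) + 0.729·(2.64,-2.08) = (2.3798,-1.8469)
Shoelace sum Σ(x_i·y_{i+1} − x_{i+1}·y_i):
  i=1: 3.1081·4.2695 − 0.9525·1.8678 = +11.4911 (running +11.4911)
  i=2: 0.9525·4.6570 − -2.1295·4.2695 = +13.5276 (running +25.0187)
  i=3: -2.1295·4.2332 − -4.2669·4.6570 = +10.8565 (running +35.8752)
  i=4: -4.2669·2.5414 − -4.6102·4.2332 = +8.6722 (running +44.5474)
  i=5: -4.6102·-0.6331 − -3.9492·2.5414 = +12.9553 (running +57.5026)
  i=6: -3.9492·-2.5448 − -1.1985·-0.6331 = +9.2914 (running +66.7940)
  i=7: -1.1985·-1.8469 − 2.3798·-2.5448 = +8.2697 (running +75.0637)
  i=8: 2.3798·1.8678 − 3.1081·-1.8469 = +10.1855 (running +85.2493)
Area = |Σ|/2 = |85.2493|/2 = 42.6246

Area at t=0.729: 42.6246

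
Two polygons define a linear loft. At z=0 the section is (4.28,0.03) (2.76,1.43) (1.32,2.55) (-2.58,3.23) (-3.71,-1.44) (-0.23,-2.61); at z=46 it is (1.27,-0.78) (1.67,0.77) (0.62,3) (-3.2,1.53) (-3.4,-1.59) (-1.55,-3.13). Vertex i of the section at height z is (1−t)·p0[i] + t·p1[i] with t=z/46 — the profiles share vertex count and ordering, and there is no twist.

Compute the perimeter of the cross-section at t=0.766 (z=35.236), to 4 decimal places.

Cross-section at t=0.766: each vertex is (1-t)·p0[i] + t·p1[i].
  v1: (1-0.766)·(4.28,0.03) + 0.766·(1.27,-0.78) = (1.9743,-0.5905)
  v2: (1-0.766)·(2.76,1.43) + 0.766·(1.67,0.77) = (1.9251,0.9244)
  v3: (1-0.766)·(1.32,2.55) + 0.766·(0.62,3) = (0.7838,2.8947)
  v4: (1-0.766)·(-2.58,3.23) + 0.766·(-3.2,1.53) = (-3.0549,1.9278)
  v5: (1-0.766)·(-3.71,-1.44) + 0.766·(-3.4,-1.59) = (-3.4725,-1.5549)
  v6: (1-0.766)·(-0.23,-2.61) + 0.766·(-1.55,-3.13) = (-1.2411,-3.0083)
Perimeter = Σ |v_{i+1} − v_i|:
  edge 1→2: √(-0.0493² + 1.5149²) = 1.5157 (running 1.5157)
  edge 2→3: √(-1.1413² + 1.9703²) = 2.2769 (running 3.7926)
  edge 3→4: √(-3.8387² + -0.9669²) = 3.9586 (running 7.7512)
  edge 4→5: √(-0.4176² + -3.4827²) = 3.5076 (running 11.2589)
  edge 5→6: √(2.2314² + -1.4534²) = 2.6630 (running 13.9219)
  edge 6→1: √(3.2155² + 2.4179²) = 4.0231 (running 17.9450)
Perimeter = 17.9450

Perimeter at t=0.766: 17.9450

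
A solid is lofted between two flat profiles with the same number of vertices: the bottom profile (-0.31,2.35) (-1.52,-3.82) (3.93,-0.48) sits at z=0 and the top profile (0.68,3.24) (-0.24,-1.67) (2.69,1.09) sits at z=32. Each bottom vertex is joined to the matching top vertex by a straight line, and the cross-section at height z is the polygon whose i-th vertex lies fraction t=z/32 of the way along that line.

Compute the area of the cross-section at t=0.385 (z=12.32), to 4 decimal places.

Area at t=0.385: 11.0220

Cross-section at t=0.385: each vertex is (1-t)·p0[i] + t·p1[i].
  v1: (1-0.385)·(-0.31,2.35) + 0.385·(0.68,3.24) = (0.0712,2.6926)
  v2: (1-0.385)·(-1.52,-3.82) + 0.385·(-0.24,-1.67) = (-1.0272,-2.9922)
  v3: (1-0.385)·(3.93,-0.48) + 0.385·(2.69,1.09) = (3.4526,0.1245)
Shoelace sum Σ(x_i·y_{i+1} − x_{i+1}·y_i):
  i=1: 0.0712·-2.9922 − -1.0272·2.6926 = +2.5530 (running +2.5530)
  i=2: -1.0272·0.1245 − 3.4526·-2.9922 = +10.2032 (running +12.7562)
  i=3: 3.4526·2.6926 − 0.0712·0.1245 = +9.2878 (running +22.0440)
Area = |Σ|/2 = |22.0440|/2 = 11.0220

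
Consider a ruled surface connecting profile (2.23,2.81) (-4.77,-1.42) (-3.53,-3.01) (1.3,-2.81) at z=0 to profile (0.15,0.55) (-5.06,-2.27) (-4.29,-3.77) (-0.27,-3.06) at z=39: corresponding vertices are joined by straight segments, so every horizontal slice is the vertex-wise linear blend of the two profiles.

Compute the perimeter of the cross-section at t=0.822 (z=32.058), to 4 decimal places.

Perimeter at t=0.822: 16.2746

Cross-section at t=0.822: each vertex is (1-t)·p0[i] + t·p1[i].
  v1: (1-0.822)·(2.23,2.81) + 0.822·(0.15,0.55) = (0.5202,0.9523)
  v2: (1-0.822)·(-4.77,-1.42) + 0.822·(-5.06,-2.27) = (-5.0084,-2.1187)
  v3: (1-0.822)·(-3.53,-3.01) + 0.822·(-4.29,-3.77) = (-4.1547,-3.6347)
  v4: (1-0.822)·(1.3,-2.81) + 0.822·(-0.27,-3.06) = (0.0095,-3.0155)
Perimeter = Σ |v_{i+1} − v_i|:
  edge 1→2: √(-5.5286² + -3.0710²) = 6.3243 (running 6.3243)
  edge 2→3: √(0.8537² + -1.5160²) = 1.7398 (running 8.0641)
  edge 3→4: √(4.1642² + 0.6192²) = 4.2100 (running 12.2741)
  edge 4→1: √(0.5108² + 3.9678²) = 4.0005 (running 16.2746)
Perimeter = 16.2746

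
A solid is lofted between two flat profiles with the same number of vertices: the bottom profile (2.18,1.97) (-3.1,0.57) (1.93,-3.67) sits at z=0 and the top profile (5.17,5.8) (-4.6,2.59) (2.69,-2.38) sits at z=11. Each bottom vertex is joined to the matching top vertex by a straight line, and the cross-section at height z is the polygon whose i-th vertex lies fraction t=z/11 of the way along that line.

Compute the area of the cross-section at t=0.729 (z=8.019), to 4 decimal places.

Area at t=0.729: 29.4884

Cross-section at t=0.729: each vertex is (1-t)·p0[i] + t·p1[i].
  v1: (1-0.729)·(2.18,1.97) + 0.729·(5.17,5.8) = (4.3597,4.7621)
  v2: (1-0.729)·(-3.1,0.57) + 0.729·(-4.6,2.59) = (-4.1935,2.0426)
  v3: (1-0.729)·(1.93,-3.67) + 0.729·(2.69,-2.38) = (2.4840,-2.7296)
Shoelace sum Σ(x_i·y_{i+1} − x_{i+1}·y_i):
  i=1: 4.3597·2.0426 − -4.1935·4.7621 = +28.8748 (running +28.8748)
  i=2: -4.1935·-2.7296 − 2.4840·2.0426 = +6.3727 (running +35.2475)
  i=3: 2.4840·4.7621 − 4.3597·-2.7296 = +23.7294 (running +58.9769)
Area = |Σ|/2 = |58.9769|/2 = 29.4884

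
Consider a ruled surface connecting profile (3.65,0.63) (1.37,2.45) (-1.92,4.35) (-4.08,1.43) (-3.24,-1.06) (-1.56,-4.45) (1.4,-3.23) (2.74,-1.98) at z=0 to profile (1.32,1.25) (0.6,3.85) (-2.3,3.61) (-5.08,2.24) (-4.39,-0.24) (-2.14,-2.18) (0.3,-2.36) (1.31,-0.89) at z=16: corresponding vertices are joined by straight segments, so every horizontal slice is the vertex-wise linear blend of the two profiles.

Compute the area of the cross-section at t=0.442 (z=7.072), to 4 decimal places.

Area at t=0.442: 36.2023

Cross-section at t=0.442: each vertex is (1-t)·p0[i] + t·p1[i].
  v1: (1-0.442)·(3.65,0.63) + 0.442·(1.32,1.25) = (2.6201,0.9040)
  v2: (1-0.442)·(1.37,2.45) + 0.442·(0.6,3.85) = (1.0297,3.0688)
  v3: (1-0.442)·(-1.92,4.35) + 0.442·(-2.3,3.61) = (-2.0880,4.0229)
  v4: (1-0.442)·(-4.08,1.43) + 0.442·(-5.08,2.24) = (-4.5220,1.7880)
  v5: (1-0.442)·(-3.24,-1.06) + 0.442·(-4.39,-0.24) = (-3.7483,-0.6976)
  v6: (1-0.442)·(-1.56,-4.45) + 0.442·(-2.14,-2.18) = (-1.8164,-3.4467)
  v7: (1-0.442)·(1.4,-3.23) + 0.442·(0.3,-2.36) = (0.9138,-2.8455)
  v8: (1-0.442)·(2.74,-1.98) + 0.442·(1.31,-0.89) = (2.1079,-1.4982)
Shoelace sum Σ(x_i·y_{i+1} − x_{i+1}·y_i):
  i=1: 2.6201·3.0688 − 1.0297·0.9040 = +7.1098 (running +7.1098)
  i=2: 1.0297·4.0229 − -2.0880·3.0688 = +10.5498 (running +17.6596)
  i=3: -2.0880·1.7880 − -4.5220·4.0229 = +14.4583 (running +32.1179)
  i=4: -4.5220·-0.6976 − -3.7483·1.7880 = +9.8564 (running +41.9743)
  i=5: -3.7483·-3.4467 − -1.8164·-0.6976 = +11.6521 (running +53.6264)
  i=6: -1.8164·-2.8455 − 0.9138·-3.4467 = +8.3179 (running +61.9444)
  i=7: 0.9138·-1.4982 − 2.1079·-2.8455 = +4.6290 (running +66.5734)
  i=8: 2.1079·0.9040 − 2.6201·-1.4982 = +5.8312 (running +72.4046)
Area = |Σ|/2 = |72.4046|/2 = 36.2023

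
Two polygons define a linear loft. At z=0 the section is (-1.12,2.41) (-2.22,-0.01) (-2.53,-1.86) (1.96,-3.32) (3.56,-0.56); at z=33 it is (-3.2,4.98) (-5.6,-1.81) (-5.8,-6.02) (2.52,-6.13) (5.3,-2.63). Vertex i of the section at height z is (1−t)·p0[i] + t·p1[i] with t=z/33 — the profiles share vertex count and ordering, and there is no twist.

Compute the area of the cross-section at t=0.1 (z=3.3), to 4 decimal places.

Area at t=0.1: 24.0350

Cross-section at t=0.1: each vertex is (1-t)·p0[i] + t·p1[i].
  v1: (1-0.1)·(-1.12,2.41) + 0.1·(-3.2,4.98) = (-1.3280,2.6670)
  v2: (1-0.1)·(-2.22,-0.01) + 0.1·(-5.6,-1.81) = (-2.5580,-0.1900)
  v3: (1-0.1)·(-2.53,-1.86) + 0.1·(-5.8,-6.02) = (-2.8570,-2.2760)
  v4: (1-0.1)·(1.96,-3.32) + 0.1·(2.52,-6.13) = (2.0160,-3.6010)
  v5: (1-0.1)·(3.56,-0.56) + 0.1·(5.3,-2.63) = (3.7340,-0.7670)
Shoelace sum Σ(x_i·y_{i+1} − x_{i+1}·y_i):
  i=1: -1.3280·-0.1900 − -2.5580·2.6670 = +7.0745 (running +7.0745)
  i=2: -2.5580·-2.2760 − -2.8570·-0.1900 = +5.2792 (running +12.3537)
  i=3: -2.8570·-3.6010 − 2.0160·-2.2760 = +14.8765 (running +27.2302)
  i=4: 2.0160·-0.7670 − 3.7340·-3.6010 = +11.8999 (running +39.1300)
  i=5: 3.7340·2.6670 − -1.3280·-0.7670 = +8.9400 (running +48.0700)
Area = |Σ|/2 = |48.0700|/2 = 24.0350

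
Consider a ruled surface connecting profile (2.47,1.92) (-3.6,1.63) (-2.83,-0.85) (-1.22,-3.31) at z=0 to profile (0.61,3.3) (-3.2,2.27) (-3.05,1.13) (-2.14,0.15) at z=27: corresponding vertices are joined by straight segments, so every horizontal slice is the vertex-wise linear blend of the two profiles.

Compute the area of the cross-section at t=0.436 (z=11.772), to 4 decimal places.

Cross-section at t=0.436: each vertex is (1-t)·p0[i] + t·p1[i].
  v1: (1-0.436)·(2.47,1.92) + 0.436·(0.61,3.3) = (1.6590,2.5217)
  v2: (1-0.436)·(-3.6,1.63) + 0.436·(-3.2,2.27) = (-3.4256,1.9090)
  v3: (1-0.436)·(-2.83,-0.85) + 0.436·(-3.05,1.13) = (-2.9259,0.0133)
  v4: (1-0.436)·(-1.22,-3.31) + 0.436·(-2.14,0.15) = (-1.6211,-1.8014)
Shoelace sum Σ(x_i·y_{i+1} − x_{i+1}·y_i):
  i=1: 1.6590·1.9090 − -3.4256·2.5217 = +11.8054 (running +11.8054)
  i=2: -3.4256·0.0133 − -2.9259·1.9090 = +5.5402 (running +17.3456)
  i=3: -2.9259·-1.8014 − -1.6211·0.0133 = +5.2924 (running +22.6380)
  i=4: -1.6211·2.5217 − 1.6590·-1.8014 = -1.0993 (running +21.5388)
Area = |Σ|/2 = |21.5388|/2 = 10.7694

Area at t=0.436: 10.7694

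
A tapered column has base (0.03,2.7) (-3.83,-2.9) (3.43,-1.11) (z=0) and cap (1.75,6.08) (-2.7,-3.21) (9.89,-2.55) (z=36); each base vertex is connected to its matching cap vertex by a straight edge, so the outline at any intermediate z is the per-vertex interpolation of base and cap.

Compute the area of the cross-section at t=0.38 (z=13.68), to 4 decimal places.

Area at t=0.38: 29.7306

Cross-section at t=0.38: each vertex is (1-t)·p0[i] + t·p1[i].
  v1: (1-0.38)·(0.03,2.7) + 0.38·(1.75,6.08) = (0.6836,3.9844)
  v2: (1-0.38)·(-3.83,-2.9) + 0.38·(-2.7,-3.21) = (-3.4006,-3.0178)
  v3: (1-0.38)·(3.43,-1.11) + 0.38·(9.89,-2.55) = (5.8848,-1.6572)
Shoelace sum Σ(x_i·y_{i+1} − x_{i+1}·y_i):
  i=1: 0.6836·-3.0178 − -3.4006·3.9844 = +11.4864 (running +11.4864)
  i=2: -3.4006·-1.6572 − 5.8848·-3.0178 = +23.3946 (running +34.8810)
  i=3: 5.8848·3.9844 − 0.6836·-1.6572 = +24.5803 (running +59.4613)
Area = |Σ|/2 = |59.4613|/2 = 29.7306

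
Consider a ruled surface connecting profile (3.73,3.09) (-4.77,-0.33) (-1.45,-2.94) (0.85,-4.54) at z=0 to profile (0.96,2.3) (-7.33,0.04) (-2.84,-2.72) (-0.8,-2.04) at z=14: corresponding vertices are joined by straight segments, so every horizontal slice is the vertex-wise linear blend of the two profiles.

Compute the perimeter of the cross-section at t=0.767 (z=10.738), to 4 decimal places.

Perimeter at t=0.767: 21.3333

Cross-section at t=0.767: each vertex is (1-t)·p0[i] + t·p1[i].
  v1: (1-0.767)·(3.73,3.09) + 0.767·(0.96,2.3) = (1.6054,2.4841)
  v2: (1-0.767)·(-4.77,-0.33) + 0.767·(-7.33,0.04) = (-6.7335,-0.0462)
  v3: (1-0.767)·(-1.45,-2.94) + 0.767·(-2.84,-2.72) = (-2.5161,-2.7713)
  v4: (1-0.767)·(0.85,-4.54) + 0.767·(-0.8,-2.04) = (-0.4156,-2.6225)
Perimeter = Σ |v_{i+1} − v_i|:
  edge 1→2: √(-8.3389² + -2.5303²) = 8.7144 (running 8.7144)
  edge 2→3: √(4.2174² + -2.7250²) = 5.0212 (running 13.7355)
  edge 3→4: √(2.1006² + 0.1488²) = 2.1058 (running 15.8414)
  edge 4→1: √(2.0210² + 5.1066²) = 5.4919 (running 21.3333)
Perimeter = 21.3333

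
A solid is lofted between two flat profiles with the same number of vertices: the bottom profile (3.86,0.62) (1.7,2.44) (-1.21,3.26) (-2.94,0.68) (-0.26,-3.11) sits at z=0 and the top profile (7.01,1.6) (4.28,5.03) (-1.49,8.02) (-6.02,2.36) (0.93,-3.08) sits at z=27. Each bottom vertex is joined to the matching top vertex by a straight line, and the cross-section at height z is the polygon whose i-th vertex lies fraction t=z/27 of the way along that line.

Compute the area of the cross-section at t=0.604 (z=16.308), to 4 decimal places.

Area at t=0.604: 52.0949

Cross-section at t=0.604: each vertex is (1-t)·p0[i] + t·p1[i].
  v1: (1-0.604)·(3.86,0.62) + 0.604·(7.01,1.6) = (5.7626,1.2119)
  v2: (1-0.604)·(1.7,2.44) + 0.604·(4.28,5.03) = (3.2583,4.0044)
  v3: (1-0.604)·(-1.21,3.26) + 0.604·(-1.49,8.02) = (-1.3791,6.1350)
  v4: (1-0.604)·(-2.94,0.68) + 0.604·(-6.02,2.36) = (-4.8003,1.6947)
  v5: (1-0.604)·(-0.26,-3.11) + 0.604·(0.93,-3.08) = (0.4588,-3.0919)
Shoelace sum Σ(x_i·y_{i+1} − x_{i+1}·y_i):
  i=1: 5.7626·4.0044 − 3.2583·1.2119 = +19.1267 (running +19.1267)
  i=2: 3.2583·6.1350 − -1.3791·4.0044 = +25.5124 (running +44.6391)
  i=3: -1.3791·1.6947 − -4.8003·6.1350 = +27.1129 (running +71.7521)
  i=4: -4.8003·-3.0919 − 0.4588·1.6947 = +14.0645 (running +85.8166)
  i=5: 0.4588·1.2119 − 5.7626·-3.0919 = +18.3732 (running +104.1898)
Area = |Σ|/2 = |104.1898|/2 = 52.0949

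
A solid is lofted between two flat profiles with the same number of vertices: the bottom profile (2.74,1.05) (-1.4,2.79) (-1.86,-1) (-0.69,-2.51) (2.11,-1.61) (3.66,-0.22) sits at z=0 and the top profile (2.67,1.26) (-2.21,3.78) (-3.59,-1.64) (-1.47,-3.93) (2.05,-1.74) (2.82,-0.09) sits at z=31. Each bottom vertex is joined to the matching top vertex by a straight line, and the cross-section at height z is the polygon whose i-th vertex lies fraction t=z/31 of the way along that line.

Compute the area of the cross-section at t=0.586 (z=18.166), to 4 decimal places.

Cross-section at t=0.586: each vertex is (1-t)·p0[i] + t·p1[i].
  v1: (1-0.586)·(2.74,1.05) + 0.586·(2.67,1.26) = (2.6990,1.1731)
  v2: (1-0.586)·(-1.4,2.79) + 0.586·(-2.21,3.78) = (-1.8747,3.3701)
  v3: (1-0.586)·(-1.86,-1) + 0.586·(-3.59,-1.64) = (-2.8738,-1.3750)
  v4: (1-0.586)·(-0.69,-2.51) + 0.586·(-1.47,-3.93) = (-1.1471,-3.3421)
  v5: (1-0.586)·(2.11,-1.61) + 0.586·(2.05,-1.74) = (2.0748,-1.6862)
  v6: (1-0.586)·(3.66,-0.22) + 0.586·(2.82,-0.09) = (3.1678,-0.1438)
Shoelace sum Σ(x_i·y_{i+1} − x_{i+1}·y_i):
  i=1: 2.6990·3.3701 − -1.8747·1.1731 = +11.2950 (running +11.2950)
  i=2: -1.8747·-1.3750 − -2.8738·3.3701 = +12.2628 (running +23.5578)
  i=3: -2.8738·-3.3421 − -1.1471·-1.3750 = +8.0272 (running +31.5850)
  i=4: -1.1471·-1.6862 − 2.0748·-3.3421 = +8.8685 (running +40.4536)
  i=5: 2.0748·-0.1438 − 3.1678·-1.6862 = +5.0430 (running +45.4966)
  i=6: 3.1678·1.1731 − 2.6990·-0.1438 = +4.1041 (running +49.6007)
Area = |Σ|/2 = |49.6007|/2 = 24.8004

Area at t=0.586: 24.8004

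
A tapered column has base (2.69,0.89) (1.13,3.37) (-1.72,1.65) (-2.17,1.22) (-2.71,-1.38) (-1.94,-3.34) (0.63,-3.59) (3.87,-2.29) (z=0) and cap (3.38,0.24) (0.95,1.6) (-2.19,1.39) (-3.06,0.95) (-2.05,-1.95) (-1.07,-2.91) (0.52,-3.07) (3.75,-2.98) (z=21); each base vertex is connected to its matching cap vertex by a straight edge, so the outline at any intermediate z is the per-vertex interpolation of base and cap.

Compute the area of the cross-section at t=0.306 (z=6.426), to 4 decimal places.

Area at t=0.306: 28.7266

Cross-section at t=0.306: each vertex is (1-t)·p0[i] + t·p1[i].
  v1: (1-0.306)·(2.69,0.89) + 0.306·(3.38,0.24) = (2.9011,0.6911)
  v2: (1-0.306)·(1.13,3.37) + 0.306·(0.95,1.6) = (1.0749,2.8284)
  v3: (1-0.306)·(-1.72,1.65) + 0.306·(-2.19,1.39) = (-1.8638,1.5704)
  v4: (1-0.306)·(-2.17,1.22) + 0.306·(-3.06,0.95) = (-2.4423,1.1374)
  v5: (1-0.306)·(-2.71,-1.38) + 0.306·(-2.05,-1.95) = (-2.5080,-1.5544)
  v6: (1-0.306)·(-1.94,-3.34) + 0.306·(-1.07,-2.91) = (-1.6738,-3.2084)
  v7: (1-0.306)·(0.63,-3.59) + 0.306·(0.52,-3.07) = (0.5963,-3.4309)
  v8: (1-0.306)·(3.87,-2.29) + 0.306·(3.75,-2.98) = (3.8333,-2.5011)
Shoelace sum Σ(x_i·y_{i+1} − x_{i+1}·y_i):
  i=1: 2.9011·2.8284 − 1.0749·0.6911 = +7.4626 (running +7.4626)
  i=2: 1.0749·1.5704 − -1.8638·2.8284 = +6.9597 (running +14.4223)
  i=3: -1.8638·1.1374 − -2.4423·1.5704 = +1.7157 (running +16.1380)
  i=4: -2.4423·-1.5544 − -2.5080·1.1374 = +6.6490 (running +22.7870)
  i=5: -2.5080·-3.2084 − -1.6738·-1.5544 = +5.4451 (running +28.2321)
  i=6: -1.6738·-3.4309 − 0.5963·-3.2084 = +7.6558 (running +35.8880)
  i=7: 0.5963·-2.5011 − 3.8333·-3.4309 = +11.6600 (running +47.5480)
  i=8: 3.8333·0.6911 − 2.9011·-2.5011 = +9.9053 (running +57.4533)
Area = |Σ|/2 = |57.4533|/2 = 28.7266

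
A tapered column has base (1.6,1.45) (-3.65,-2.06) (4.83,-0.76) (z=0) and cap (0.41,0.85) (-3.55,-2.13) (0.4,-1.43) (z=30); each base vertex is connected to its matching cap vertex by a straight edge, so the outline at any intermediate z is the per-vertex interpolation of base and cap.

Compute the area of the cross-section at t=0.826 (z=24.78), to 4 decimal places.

Cross-section at t=0.826: each vertex is (1-t)·p0[i] + t·p1[i].
  v1: (1-0.826)·(1.6,1.45) + 0.826·(0.41,0.85) = (0.6171,0.9544)
  v2: (1-0.826)·(-3.65,-2.06) + 0.826·(-3.55,-2.13) = (-3.5674,-2.1178)
  v3: (1-0.826)·(4.83,-0.76) + 0.826·(0.4,-1.43) = (1.1708,-1.3134)
Shoelace sum Σ(x_i·y_{i+1} − x_{i+1}·y_i):
  i=1: 0.6171·-2.1178 − -3.5674·0.9544 = +2.0979 (running +2.0979)
  i=2: -3.5674·-1.3134 − 1.1708·-2.1178 = +7.1651 (running +9.2630)
  i=3: 1.1708·0.9544 − 0.6171·-1.3134 = +1.9279 (running +11.1909)
Area = |Σ|/2 = |11.1909|/2 = 5.5954

Area at t=0.826: 5.5954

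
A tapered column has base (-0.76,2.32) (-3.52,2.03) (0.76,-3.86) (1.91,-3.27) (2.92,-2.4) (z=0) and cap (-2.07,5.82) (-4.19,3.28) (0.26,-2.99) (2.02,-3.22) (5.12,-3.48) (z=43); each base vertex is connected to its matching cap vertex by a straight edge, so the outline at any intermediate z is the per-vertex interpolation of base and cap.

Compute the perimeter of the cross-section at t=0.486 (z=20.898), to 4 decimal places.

Perimeter at t=0.486: 22.5911

Cross-section at t=0.486: each vertex is (1-t)·p0[i] + t·p1[i].
  v1: (1-0.486)·(-0.76,2.32) + 0.486·(-2.07,5.82) = (-1.3967,4.0210)
  v2: (1-0.486)·(-3.52,2.03) + 0.486·(-4.19,3.28) = (-3.8456,2.6375)
  v3: (1-0.486)·(0.76,-3.86) + 0.486·(0.26,-2.99) = (0.5170,-3.4372)
  v4: (1-0.486)·(1.91,-3.27) + 0.486·(2.02,-3.22) = (1.9635,-3.2457)
  v5: (1-0.486)·(2.92,-2.4) + 0.486·(5.12,-3.48) = (3.9892,-2.9249)
Perimeter = Σ |v_{i+1} − v_i|:
  edge 1→2: √(-2.4490² + -1.3835²) = 2.8127 (running 2.8127)
  edge 2→3: √(4.3626² + -6.0747²) = 7.4789 (running 10.2917)
  edge 3→4: √(1.4465² + 0.1915²) = 1.4591 (running 11.7507)
  edge 4→5: √(2.0257² + 0.3208²) = 2.0510 (running 13.8017)
  edge 5→1: √(-5.3859² + 6.9459²) = 8.7894 (running 22.5911)
Perimeter = 22.5911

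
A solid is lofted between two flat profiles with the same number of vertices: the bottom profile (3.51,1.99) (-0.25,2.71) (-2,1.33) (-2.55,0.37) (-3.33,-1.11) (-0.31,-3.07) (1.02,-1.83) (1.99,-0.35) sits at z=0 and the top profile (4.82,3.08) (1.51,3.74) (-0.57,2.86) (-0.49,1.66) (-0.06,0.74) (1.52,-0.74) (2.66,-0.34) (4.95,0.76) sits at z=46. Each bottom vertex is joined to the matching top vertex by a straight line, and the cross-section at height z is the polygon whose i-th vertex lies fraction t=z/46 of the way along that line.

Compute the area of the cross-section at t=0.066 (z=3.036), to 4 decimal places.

Cross-section at t=0.066: each vertex is (1-t)·p0[i] + t·p1[i].
  v1: (1-0.066)·(3.51,1.99) + 0.066·(4.82,3.08) = (3.5965,2.0619)
  v2: (1-0.066)·(-0.25,2.71) + 0.066·(1.51,3.74) = (-0.1338,2.7780)
  v3: (1-0.066)·(-2,1.33) + 0.066·(-0.57,2.86) = (-1.9056,1.4310)
  v4: (1-0.066)·(-2.55,0.37) + 0.066·(-0.49,1.66) = (-2.4140,0.4551)
  v5: (1-0.066)·(-3.33,-1.11) + 0.066·(-0.06,0.74) = (-3.1142,-0.9879)
  v6: (1-0.066)·(-0.31,-3.07) + 0.066·(1.52,-0.74) = (-0.1892,-2.9162)
  v7: (1-0.066)·(1.02,-1.83) + 0.066·(2.66,-0.34) = (1.1282,-1.7317)
  v8: (1-0.066)·(1.99,-0.35) + 0.066·(4.95,0.76) = (2.1854,-0.2767)
Shoelace sum Σ(x_i·y_{i+1} − x_{i+1}·y_i):
  i=1: 3.5965·2.7780 − -0.1338·2.0619 = +10.2669 (running +10.2669)
  i=2: -0.1338·1.4310 − -1.9056·2.7780 = +5.1023 (running +15.3691)
  i=3: -1.9056·0.4551 − -2.4140·1.4310 = +2.5871 (running +17.9562)
  i=4: -2.4140·-0.9879 − -3.1142·0.4551 = +3.8022 (running +21.7585)
  i=5: -3.1142·-2.9162 − -0.1892·-0.9879 = +8.8947 (running +30.6532)
  i=6: -0.1892·-1.7317 − 1.1282·-2.9162 = +3.6179 (running +34.2710)
  i=7: 1.1282·-0.2767 − 2.1854·-1.7317 = +3.4721 (running +37.7431)
  i=8: 2.1854·2.0619 − 3.5965·-0.2767 = +5.5014 (running +43.2445)
Area = |Σ|/2 = |43.2445|/2 = 21.6222

Area at t=0.066: 21.6222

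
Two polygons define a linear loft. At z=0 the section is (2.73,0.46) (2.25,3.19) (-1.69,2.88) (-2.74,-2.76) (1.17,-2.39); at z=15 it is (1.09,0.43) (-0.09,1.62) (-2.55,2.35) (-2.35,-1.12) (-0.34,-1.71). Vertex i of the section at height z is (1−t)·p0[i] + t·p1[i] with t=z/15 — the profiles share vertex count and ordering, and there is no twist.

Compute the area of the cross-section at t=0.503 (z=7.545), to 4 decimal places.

Cross-section at t=0.503: each vertex is (1-t)·p0[i] + t·p1[i].
  v1: (1-0.503)·(2.73,0.46) + 0.503·(1.09,0.43) = (1.9051,0.4449)
  v2: (1-0.503)·(2.25,3.19) + 0.503·(-0.09,1.62) = (1.0730,2.4003)
  v3: (1-0.503)·(-1.69,2.88) + 0.503·(-2.55,2.35) = (-2.1226,2.6134)
  v4: (1-0.503)·(-2.74,-2.76) + 0.503·(-2.35,-1.12) = (-2.5438,-1.9351)
  v5: (1-0.503)·(1.17,-2.39) + 0.503·(-0.34,-1.71) = (0.4105,-2.0480)
Shoelace sum Σ(x_i·y_{i+1} − x_{i+1}·y_i):
  i=1: 1.9051·2.4003 − 1.0730·0.4449 = +4.0954 (running +4.0954)
  i=2: 1.0730·2.6134 − -2.1226·2.4003 = +7.8989 (running +11.9943)
  i=3: -2.1226·-1.9351 − -2.5438·2.6134 = +10.7554 (running +22.7497)
  i=4: -2.5438·-2.0480 − 0.4105·-1.9351 = +6.0040 (running +28.7537)
  i=5: 0.4105·0.4449 − 1.9051·-2.0480 = +4.0841 (running +32.8378)
Area = |Σ|/2 = |32.8378|/2 = 16.4189

Area at t=0.503: 16.4189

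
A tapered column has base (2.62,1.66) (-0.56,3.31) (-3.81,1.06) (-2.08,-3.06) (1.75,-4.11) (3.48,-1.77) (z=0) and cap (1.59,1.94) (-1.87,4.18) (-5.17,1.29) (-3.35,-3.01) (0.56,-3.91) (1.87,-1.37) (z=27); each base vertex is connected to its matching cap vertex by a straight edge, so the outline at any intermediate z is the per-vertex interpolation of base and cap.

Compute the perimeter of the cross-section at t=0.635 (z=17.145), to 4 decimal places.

Cross-section at t=0.635: each vertex is (1-t)·p0[i] + t·p1[i].
  v1: (1-0.635)·(2.62,1.66) + 0.635·(1.59,1.94) = (1.9660,1.8378)
  v2: (1-0.635)·(-0.56,3.31) + 0.635·(-1.87,4.18) = (-1.3919,3.8624)
  v3: (1-0.635)·(-3.81,1.06) + 0.635·(-5.17,1.29) = (-4.6736,1.2061)
  v4: (1-0.635)·(-2.08,-3.06) + 0.635·(-3.35,-3.01) = (-2.8864,-3.0282)
  v5: (1-0.635)·(1.75,-4.11) + 0.635·(0.56,-3.91) = (0.9943,-3.9830)
  v6: (1-0.635)·(3.48,-1.77) + 0.635·(1.87,-1.37) = (2.4577,-1.5160)
Perimeter = Σ |v_{i+1} − v_i|:
  edge 1→2: √(-3.3578² + 2.0246²) = 3.9210 (running 3.9210)
  edge 2→3: √(-3.2818² + -2.6564²) = 4.2221 (running 8.1431)
  edge 3→4: √(1.7872² + -4.2343²) = 4.5960 (running 12.7391)
  edge 4→5: √(3.8808² + -0.9548²) = 3.9965 (running 16.7356)
  edge 5→6: √(1.4633² + 2.4670²) = 2.8683 (running 19.6039)
  edge 6→1: √(-0.4917² + 3.3538²) = 3.3897 (running 22.9936)
Perimeter = 22.9936

Perimeter at t=0.635: 22.9936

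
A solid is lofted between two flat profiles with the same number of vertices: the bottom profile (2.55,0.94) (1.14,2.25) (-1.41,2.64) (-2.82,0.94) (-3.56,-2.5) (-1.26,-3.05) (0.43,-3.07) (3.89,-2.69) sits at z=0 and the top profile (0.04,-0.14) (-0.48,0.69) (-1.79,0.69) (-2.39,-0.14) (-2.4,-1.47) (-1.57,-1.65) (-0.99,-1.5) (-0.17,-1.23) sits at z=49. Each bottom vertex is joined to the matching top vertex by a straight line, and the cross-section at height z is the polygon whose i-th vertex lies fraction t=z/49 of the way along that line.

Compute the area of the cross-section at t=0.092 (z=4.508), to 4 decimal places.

Cross-section at t=0.092: each vertex is (1-t)·p0[i] + t·p1[i].
  v1: (1-0.092)·(2.55,0.94) + 0.092·(0.04,-0.14) = (2.3191,0.8406)
  v2: (1-0.092)·(1.14,2.25) + 0.092·(-0.48,0.69) = (0.9910,2.1065)
  v3: (1-0.092)·(-1.41,2.64) + 0.092·(-1.79,0.69) = (-1.4450,2.4606)
  v4: (1-0.092)·(-2.82,0.94) + 0.092·(-2.39,-0.14) = (-2.7804,0.8406)
  v5: (1-0.092)·(-3.56,-2.5) + 0.092·(-2.4,-1.47) = (-3.4533,-2.4052)
  v6: (1-0.092)·(-1.26,-3.05) + 0.092·(-1.57,-1.65) = (-1.2885,-2.9212)
  v7: (1-0.092)·(0.43,-3.07) + 0.092·(-0.99,-1.5) = (0.2994,-2.9256)
  v8: (1-0.092)·(3.89,-2.69) + 0.092·(-0.17,-1.23) = (3.5165,-2.5557)
Shoelace sum Σ(x_i·y_{i+1} − x_{i+1}·y_i):
  i=1: 2.3191·2.1065 − 0.9910·0.8406 = +4.0521 (running +4.0521)
  i=2: 0.9910·2.4606 − -1.4450·2.1065 = +5.4821 (running +9.5342)
  i=3: -1.4450·0.8406 − -2.7804·2.4606 = +5.6269 (running +15.1611)
  i=4: -2.7804·-2.4052 − -3.4533·0.8406 = +9.5906 (running +24.7516)
  i=5: -3.4533·-2.9212 − -1.2885·-2.4052 = +6.9885 (running +31.7402)
  i=6: -1.2885·-2.9256 − 0.2994·-2.9212 = +4.6441 (running +36.3843)
  i=7: 0.2994·-2.5557 − 3.5165·-2.9256 = +9.5226 (running +45.9069)
  i=8: 3.5165·0.8406 − 2.3191·-2.5557 = +8.8829 (running +54.7898)
Area = |Σ|/2 = |54.7898|/2 = 27.3949

Area at t=0.092: 27.3949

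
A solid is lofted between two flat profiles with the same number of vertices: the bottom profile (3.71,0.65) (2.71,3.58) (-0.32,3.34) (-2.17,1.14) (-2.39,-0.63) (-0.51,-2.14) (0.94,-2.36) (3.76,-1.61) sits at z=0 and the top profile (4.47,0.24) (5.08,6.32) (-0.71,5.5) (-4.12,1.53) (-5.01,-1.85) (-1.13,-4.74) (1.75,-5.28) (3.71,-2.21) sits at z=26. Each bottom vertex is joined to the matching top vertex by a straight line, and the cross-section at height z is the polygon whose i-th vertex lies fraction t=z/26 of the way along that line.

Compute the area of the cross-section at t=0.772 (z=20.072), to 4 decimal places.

Area at t=0.772: 65.3736

Cross-section at t=0.772: each vertex is (1-t)·p0[i] + t·p1[i].
  v1: (1-0.772)·(3.71,0.65) + 0.772·(4.47,0.24) = (4.2967,0.3335)
  v2: (1-0.772)·(2.71,3.58) + 0.772·(5.08,6.32) = (4.5396,5.6953)
  v3: (1-0.772)·(-0.32,3.34) + 0.772·(-0.71,5.5) = (-0.6211,5.0075)
  v4: (1-0.772)·(-2.17,1.14) + 0.772·(-4.12,1.53) = (-3.6754,1.4411)
  v5: (1-0.772)·(-2.39,-0.63) + 0.772·(-5.01,-1.85) = (-4.4126,-1.5718)
  v6: (1-0.772)·(-0.51,-2.14) + 0.772·(-1.13,-4.74) = (-0.9886,-4.1472)
  v7: (1-0.772)·(0.94,-2.36) + 0.772·(1.75,-5.28) = (1.5653,-4.6142)
  v8: (1-0.772)·(3.76,-1.61) + 0.772·(3.71,-2.21) = (3.7214,-2.0732)
Shoelace sum Σ(x_i·y_{i+1} − x_{i+1}·y_i):
  i=1: 4.2967·5.6953 − 4.5396·0.3335 = +22.9571 (running +22.9571)
  i=2: 4.5396·5.0075 − -0.6211·5.6953 = +26.2696 (running +49.2267)
  i=3: -0.6211·1.4411 − -3.6754·5.0075 = +17.5096 (running +66.7363)
  i=4: -3.6754·-1.5718 − -4.4126·1.4411 = +12.1361 (running +78.8724)
  i=5: -4.4126·-4.1472 − -0.9886·-1.5718 = +16.7461 (running +95.6185)
  i=6: -0.9886·-4.6142 − 1.5653·-4.1472 = +11.0535 (running +106.6721)
  i=7: 1.5653·-2.0732 − 3.7214·-4.6142 = +13.9262 (running +120.5983)
  i=8: 3.7214·0.3335 − 4.2967·-2.0732 = +10.1490 (running +130.7472)
Area = |Σ|/2 = |130.7472|/2 = 65.3736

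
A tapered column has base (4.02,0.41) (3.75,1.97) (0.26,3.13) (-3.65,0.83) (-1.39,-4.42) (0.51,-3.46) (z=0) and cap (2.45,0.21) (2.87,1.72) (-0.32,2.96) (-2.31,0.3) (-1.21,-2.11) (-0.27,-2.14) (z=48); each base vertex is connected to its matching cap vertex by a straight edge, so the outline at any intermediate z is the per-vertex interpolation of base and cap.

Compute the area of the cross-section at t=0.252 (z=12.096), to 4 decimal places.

Area at t=0.252: 28.5636

Cross-section at t=0.252: each vertex is (1-t)·p0[i] + t·p1[i].
  v1: (1-0.252)·(4.02,0.41) + 0.252·(2.45,0.21) = (3.6244,0.3596)
  v2: (1-0.252)·(3.75,1.97) + 0.252·(2.87,1.72) = (3.5282,1.9070)
  v3: (1-0.252)·(0.26,3.13) + 0.252·(-0.32,2.96) = (0.1138,3.0872)
  v4: (1-0.252)·(-3.65,0.83) + 0.252·(-2.31,0.3) = (-3.3123,0.6964)
  v5: (1-0.252)·(-1.39,-4.42) + 0.252·(-1.21,-2.11) = (-1.3446,-3.8379)
  v6: (1-0.252)·(0.51,-3.46) + 0.252·(-0.27,-2.14) = (0.3134,-3.1274)
Shoelace sum Σ(x_i·y_{i+1} − x_{i+1}·y_i):
  i=1: 3.6244·1.9070 − 3.5282·0.3596 = +5.6429 (running +5.6429)
  i=2: 3.5282·3.0872 − 0.1138·1.9070 = +10.6751 (running +16.3180)
  i=3: 0.1138·0.6964 − -3.3123·3.0872 = +10.3049 (running +26.6230)
  i=4: -3.3123·-3.8379 − -1.3446·0.6964 = +13.6487 (running +40.2717)
  i=5: -1.3446·-3.1274 − 0.3134·-3.8379 = +5.4081 (running +45.6799)
  i=6: 0.3134·0.3596 − 3.6244·-3.1274 = +11.4474 (running +57.1273)
Area = |Σ|/2 = |57.1273|/2 = 28.5636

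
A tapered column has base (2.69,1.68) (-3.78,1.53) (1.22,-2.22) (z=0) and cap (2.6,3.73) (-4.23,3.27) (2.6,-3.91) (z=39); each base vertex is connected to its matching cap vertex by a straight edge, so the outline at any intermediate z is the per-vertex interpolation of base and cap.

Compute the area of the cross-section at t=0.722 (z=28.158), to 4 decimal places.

Cross-section at t=0.722: each vertex is (1-t)·p0[i] + t·p1[i].
  v1: (1-0.722)·(2.69,1.68) + 0.722·(2.6,3.73) = (2.6250,3.1601)
  v2: (1-0.722)·(-3.78,1.53) + 0.722·(-4.23,3.27) = (-4.1049,2.7863)
  v3: (1-0.722)·(1.22,-2.22) + 0.722·(2.6,-3.91) = (2.2164,-3.4402)
Shoelace sum Σ(x_i·y_{i+1} − x_{i+1}·y_i):
  i=1: 2.6250·2.7863 − -4.1049·3.1601 = +20.2859 (running +20.2859)
  i=2: -4.1049·-3.4402 − 2.2164·2.7863 = +7.9462 (running +28.2321)
  i=3: 2.2164·3.1601 − 2.6250·-3.4402 = +16.0345 (running +44.2666)
Area = |Σ|/2 = |44.2666|/2 = 22.1333

Area at t=0.722: 22.1333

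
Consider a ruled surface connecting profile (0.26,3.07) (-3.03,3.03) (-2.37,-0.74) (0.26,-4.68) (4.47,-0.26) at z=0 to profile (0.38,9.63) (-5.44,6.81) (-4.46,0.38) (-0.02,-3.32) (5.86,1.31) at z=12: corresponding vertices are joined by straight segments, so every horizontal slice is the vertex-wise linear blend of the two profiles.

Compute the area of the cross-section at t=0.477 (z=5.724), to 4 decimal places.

Cross-section at t=0.477: each vertex is (1-t)·p0[i] + t·p1[i].
  v1: (1-0.477)·(0.26,3.07) + 0.477·(0.38,9.63) = (0.3172,6.1991)
  v2: (1-0.477)·(-3.03,3.03) + 0.477·(-5.44,6.81) = (-4.1796,4.8331)
  v3: (1-0.477)·(-2.37,-0.74) + 0.477·(-4.46,0.38) = (-3.3669,-0.2058)
  v4: (1-0.477)·(0.26,-4.68) + 0.477·(-0.02,-3.32) = (0.1264,-4.0313)
  v5: (1-0.477)·(4.47,-0.26) + 0.477·(5.86,1.31) = (5.1330,0.4889)
Shoelace sum Σ(x_i·y_{i+1} − x_{i+1}·y_i):
  i=1: 0.3172·4.8331 − -4.1796·6.1991 = +27.4429 (running +27.4429)
  i=2: -4.1796·-0.2058 − -3.3669·4.8331 = +17.1326 (running +44.5755)
  i=3: -3.3669·-4.0313 − 0.1264·-0.2058 = +13.5991 (running +58.1745)
  i=4: 0.1264·0.4889 − 5.1330·-4.0313 = +20.7545 (running +78.9290)
  i=5: 5.1330·6.1991 − 0.3172·0.4889 = +31.6652 (running +110.5942)
Area = |Σ|/2 = |110.5942|/2 = 55.2971

Area at t=0.477: 55.2971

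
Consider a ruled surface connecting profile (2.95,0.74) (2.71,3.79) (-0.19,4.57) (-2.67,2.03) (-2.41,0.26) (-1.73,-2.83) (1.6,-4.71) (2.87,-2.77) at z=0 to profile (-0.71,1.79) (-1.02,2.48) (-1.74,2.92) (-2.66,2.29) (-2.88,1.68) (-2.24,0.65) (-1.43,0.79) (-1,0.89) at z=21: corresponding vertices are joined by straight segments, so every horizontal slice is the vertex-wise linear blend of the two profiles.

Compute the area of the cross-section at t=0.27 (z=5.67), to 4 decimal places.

Area at t=0.27: 25.4017

Cross-section at t=0.27: each vertex is (1-t)·p0[i] + t·p1[i].
  v1: (1-0.27)·(2.95,0.74) + 0.27·(-0.71,1.79) = (1.9618,1.0235)
  v2: (1-0.27)·(2.71,3.79) + 0.27·(-1.02,2.48) = (1.7029,3.4363)
  v3: (1-0.27)·(-0.19,4.57) + 0.27·(-1.74,2.92) = (-0.6085,4.1245)
  v4: (1-0.27)·(-2.67,2.03) + 0.27·(-2.66,2.29) = (-2.6673,2.1002)
  v5: (1-0.27)·(-2.41,0.26) + 0.27·(-2.88,1.68) = (-2.5369,0.6434)
  v6: (1-0.27)·(-1.73,-2.83) + 0.27·(-2.24,0.65) = (-1.8677,-1.8904)
  v7: (1-0.27)·(1.6,-4.71) + 0.27·(-1.43,0.79) = (0.7819,-3.2250)
  v8: (1-0.27)·(2.87,-2.77) + 0.27·(-1,0.89) = (1.8251,-1.7818)
Shoelace sum Σ(x_i·y_{i+1} − x_{i+1}·y_i):
  i=1: 1.9618·3.4363 − 1.7029·1.0235 = +4.9984 (running +4.9984)
  i=2: 1.7029·4.1245 − -0.6085·3.4363 = +9.1146 (running +14.1130)
  i=3: -0.6085·2.1002 − -2.6673·4.1245 = +9.7233 (running +23.8363)
  i=4: -2.6673·0.6434 − -2.5369·2.1002 = +3.6119 (running +27.4482)
  i=5: -2.5369·-1.8904 − -1.8677·0.6434 = +5.9974 (running +33.4456)
  i=6: -1.8677·-3.2250 − 0.7819·-1.8904 = +7.5014 (running +40.9470)
  i=7: 0.7819·-1.7818 − 1.8251·-3.2250 = +4.4928 (running +45.4398)
  i=8: 1.8251·1.0235 − 1.9618·-1.7818 = +5.3635 (running +50.8033)
Area = |Σ|/2 = |50.8033|/2 = 25.4017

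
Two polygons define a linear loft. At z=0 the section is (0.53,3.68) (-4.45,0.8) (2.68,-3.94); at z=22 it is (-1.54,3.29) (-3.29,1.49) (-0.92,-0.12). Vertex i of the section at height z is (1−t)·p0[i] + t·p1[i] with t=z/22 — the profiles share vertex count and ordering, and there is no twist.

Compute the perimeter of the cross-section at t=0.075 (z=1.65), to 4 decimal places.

Cross-section at t=0.075: each vertex is (1-t)·p0[i] + t·p1[i].
  v1: (1-0.075)·(0.53,3.68) + 0.075·(-1.54,3.29) = (0.3748,3.6508)
  v2: (1-0.075)·(-4.45,0.8) + 0.075·(-3.29,1.49) = (-4.3630,0.8518)
  v3: (1-0.075)·(2.68,-3.94) + 0.075·(-0.92,-0.12) = (2.4100,-3.6535)
Perimeter = Σ |v_{i+1} − v_i|:
  edge 1→2: √(-4.7377² + -2.7990²) = 5.5028 (running 5.5028)
  edge 2→3: √(6.7730² + -4.5053²) = 8.1345 (running 13.6373)
  edge 3→1: √(-2.0353² + 7.3043²) = 7.5825 (running 21.2198)
Perimeter = 21.2198

Perimeter at t=0.075: 21.2198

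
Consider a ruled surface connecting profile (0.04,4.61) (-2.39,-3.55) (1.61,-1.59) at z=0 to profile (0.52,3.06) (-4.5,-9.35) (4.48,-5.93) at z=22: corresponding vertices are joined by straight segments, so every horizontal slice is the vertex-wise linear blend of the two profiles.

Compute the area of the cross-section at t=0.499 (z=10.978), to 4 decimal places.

Cross-section at t=0.499: each vertex is (1-t)·p0[i] + t·p1[i].
  v1: (1-0.499)·(0.04,4.61) + 0.499·(0.52,3.06) = (0.2795,3.8365)
  v2: (1-0.499)·(-2.39,-3.55) + 0.499·(-4.5,-9.35) = (-3.4429,-6.4442)
  v3: (1-0.499)·(1.61,-1.59) + 0.499·(4.48,-5.93) = (3.0421,-3.7557)
Shoelace sum Σ(x_i·y_{i+1} − x_{i+1}·y_i):
  i=1: 0.2795·-6.4442 − -3.4429·3.8365 = +11.4075 (running +11.4075)
  i=2: -3.4429·-3.7557 − 3.0421·-6.4442 = +32.5344 (running +43.9420)
  i=3: 3.0421·3.8365 − 0.2795·-3.7557 = +12.7211 (running +56.6630)
Area = |Σ|/2 = |56.6630|/2 = 28.3315

Area at t=0.499: 28.3315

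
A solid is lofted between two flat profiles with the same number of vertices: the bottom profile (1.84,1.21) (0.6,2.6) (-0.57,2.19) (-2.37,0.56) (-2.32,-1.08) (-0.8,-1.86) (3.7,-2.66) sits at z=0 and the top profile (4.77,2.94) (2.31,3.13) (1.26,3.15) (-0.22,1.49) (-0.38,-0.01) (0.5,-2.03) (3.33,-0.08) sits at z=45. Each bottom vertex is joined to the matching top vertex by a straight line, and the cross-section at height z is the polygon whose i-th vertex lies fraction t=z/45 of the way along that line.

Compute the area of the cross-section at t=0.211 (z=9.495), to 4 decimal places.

Cross-section at t=0.211: each vertex is (1-t)·p0[i] + t·p1[i].
  v1: (1-0.211)·(1.84,1.21) + 0.211·(4.77,2.94) = (2.4582,1.5750)
  v2: (1-0.211)·(0.6,2.6) + 0.211·(2.31,3.13) = (0.9608,2.7118)
  v3: (1-0.211)·(-0.57,2.19) + 0.211·(1.26,3.15) = (-0.1839,2.3926)
  v4: (1-0.211)·(-2.37,0.56) + 0.211·(-0.22,1.49) = (-1.9163,0.7562)
  v5: (1-0.211)·(-2.32,-1.08) + 0.211·(-0.38,-0.01) = (-1.9107,-0.8542)
  v6: (1-0.211)·(-0.8,-1.86) + 0.211·(0.5,-2.03) = (-0.5257,-1.8959)
  v7: (1-0.211)·(3.7,-2.66) + 0.211·(3.33,-0.08) = (3.6219,-2.1156)
Shoelace sum Σ(x_i·y_{i+1} − x_{i+1}·y_i):
  i=1: 2.4582·2.7118 − 0.9608·1.5750 = +5.1530 (running +5.1530)
  i=2: 0.9608·2.3926 − -0.1839·2.7118 = +2.7974 (running +7.9504)
  i=3: -0.1839·0.7562 − -1.9163·2.3926 = +4.4459 (running +12.3964)
  i=4: -1.9163·-0.8542 − -1.9107·0.7562 = +3.0819 (running +15.4783)
  i=5: -1.9107·-1.8959 − -0.5257·-0.8542 = +3.1733 (running +18.6515)
  i=6: -0.5257·-2.1156 − 3.6219·-1.8959 = +7.9789 (running +26.6304)
  i=7: 3.6219·1.5750 − 2.4582·-2.1156 = +10.9053 (running +37.5358)
Area = |Σ|/2 = |37.5358|/2 = 18.7679

Area at t=0.211: 18.7679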